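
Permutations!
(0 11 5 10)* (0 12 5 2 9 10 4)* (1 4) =(0 11 2 9 10 12 5 1 4) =[11, 4, 9, 3, 0, 1, 6, 7, 8, 10, 12, 2, 5]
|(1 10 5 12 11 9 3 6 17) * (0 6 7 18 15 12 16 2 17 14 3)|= |(0 6 14 3 7 18 15 12 11 9)(1 10 5 16 2 17)|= 30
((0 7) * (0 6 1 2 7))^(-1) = ((1 2 7 6))^(-1) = (1 6 7 2)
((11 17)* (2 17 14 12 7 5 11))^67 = (2 17)(5 14 7 11 12)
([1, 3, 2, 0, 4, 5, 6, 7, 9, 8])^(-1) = [3, 0, 2, 1, 4, 5, 6, 7, 9, 8]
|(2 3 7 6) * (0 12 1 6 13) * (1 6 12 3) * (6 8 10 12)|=12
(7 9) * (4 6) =(4 6)(7 9) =[0, 1, 2, 3, 6, 5, 4, 9, 8, 7]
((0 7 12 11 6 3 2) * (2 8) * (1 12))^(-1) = ((0 7 1 12 11 6 3 8 2))^(-1) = (0 2 8 3 6 11 12 1 7)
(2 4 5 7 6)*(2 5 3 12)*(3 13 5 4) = (2 3 12)(4 13 5 7 6) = [0, 1, 3, 12, 13, 7, 4, 6, 8, 9, 10, 11, 2, 5]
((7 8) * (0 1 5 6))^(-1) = ((0 1 5 6)(7 8))^(-1) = (0 6 5 1)(7 8)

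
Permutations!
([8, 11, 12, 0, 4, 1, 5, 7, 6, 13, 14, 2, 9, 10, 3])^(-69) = (0 13 11 8 10 2 6 14 12 5 3 9 1)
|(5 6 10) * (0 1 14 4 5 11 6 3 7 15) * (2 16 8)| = 24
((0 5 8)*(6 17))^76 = (17)(0 5 8)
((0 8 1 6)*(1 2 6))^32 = ((0 8 2 6))^32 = (8)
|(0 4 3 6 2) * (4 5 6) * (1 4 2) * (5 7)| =8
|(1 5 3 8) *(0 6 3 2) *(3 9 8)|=|(0 6 9 8 1 5 2)|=7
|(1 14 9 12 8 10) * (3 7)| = 6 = |(1 14 9 12 8 10)(3 7)|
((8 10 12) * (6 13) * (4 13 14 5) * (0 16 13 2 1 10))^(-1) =((0 16 13 6 14 5 4 2 1 10 12 8))^(-1) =(0 8 12 10 1 2 4 5 14 6 13 16)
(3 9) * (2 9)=(2 9 3)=[0, 1, 9, 2, 4, 5, 6, 7, 8, 3]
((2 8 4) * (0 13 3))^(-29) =(0 13 3)(2 8 4)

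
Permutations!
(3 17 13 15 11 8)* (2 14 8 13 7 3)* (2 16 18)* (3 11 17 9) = (2 14 8 16 18)(3 9)(7 11 13 15 17) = [0, 1, 14, 9, 4, 5, 6, 11, 16, 3, 10, 13, 12, 15, 8, 17, 18, 7, 2]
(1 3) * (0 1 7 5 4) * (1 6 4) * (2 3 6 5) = (0 5 1 6 4)(2 3 7) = [5, 6, 3, 7, 0, 1, 4, 2]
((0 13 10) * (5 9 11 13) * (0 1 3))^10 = (0 9 13 1)(3 5 11 10)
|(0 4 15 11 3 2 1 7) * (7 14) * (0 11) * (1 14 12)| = 30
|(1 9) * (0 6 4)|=|(0 6 4)(1 9)|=6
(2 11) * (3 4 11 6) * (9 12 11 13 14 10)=(2 6 3 4 13 14 10 9 12 11)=[0, 1, 6, 4, 13, 5, 3, 7, 8, 12, 9, 2, 11, 14, 10]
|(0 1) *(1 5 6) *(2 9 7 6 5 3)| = |(0 3 2 9 7 6 1)| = 7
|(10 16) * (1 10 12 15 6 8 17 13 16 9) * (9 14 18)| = |(1 10 14 18 9)(6 8 17 13 16 12 15)| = 35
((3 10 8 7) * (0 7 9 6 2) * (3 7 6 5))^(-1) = ((0 6 2)(3 10 8 9 5))^(-1) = (0 2 6)(3 5 9 8 10)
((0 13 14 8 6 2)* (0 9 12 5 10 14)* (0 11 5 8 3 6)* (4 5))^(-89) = (0 11 5 14 6 9 8 13 4 10 3 2 12)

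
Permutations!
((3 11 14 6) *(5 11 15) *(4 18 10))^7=(3 15 5 11 14 6)(4 18 10)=((3 15 5 11 14 6)(4 18 10))^7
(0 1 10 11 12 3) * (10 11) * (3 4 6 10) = (0 1 11 12 4 6 10 3) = [1, 11, 2, 0, 6, 5, 10, 7, 8, 9, 3, 12, 4]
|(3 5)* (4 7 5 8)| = 5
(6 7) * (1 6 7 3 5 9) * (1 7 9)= (1 6 3 5)(7 9)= [0, 6, 2, 5, 4, 1, 3, 9, 8, 7]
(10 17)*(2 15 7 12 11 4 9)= (2 15 7 12 11 4 9)(10 17)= [0, 1, 15, 3, 9, 5, 6, 12, 8, 2, 17, 4, 11, 13, 14, 7, 16, 10]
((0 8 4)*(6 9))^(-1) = ((0 8 4)(6 9))^(-1) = (0 4 8)(6 9)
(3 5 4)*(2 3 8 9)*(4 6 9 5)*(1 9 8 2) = (1 9)(2 3 4)(5 6 8) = [0, 9, 3, 4, 2, 6, 8, 7, 5, 1]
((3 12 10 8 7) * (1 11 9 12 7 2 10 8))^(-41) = (1 11 9 12 8 2 10)(3 7)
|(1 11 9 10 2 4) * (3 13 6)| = |(1 11 9 10 2 4)(3 13 6)| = 6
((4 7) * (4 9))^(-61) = (4 9 7)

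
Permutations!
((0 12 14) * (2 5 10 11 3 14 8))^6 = ((0 12 8 2 5 10 11 3 14))^6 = (0 11 2)(3 5 12)(8 14 10)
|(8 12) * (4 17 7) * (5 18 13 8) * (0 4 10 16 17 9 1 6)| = 20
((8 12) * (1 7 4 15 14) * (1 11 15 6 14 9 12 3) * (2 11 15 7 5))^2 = (1 2 7 6 15 12 3 5 11 4 14 9 8) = ((1 5 2 11 7 4 6 14 15 9 12 8 3))^2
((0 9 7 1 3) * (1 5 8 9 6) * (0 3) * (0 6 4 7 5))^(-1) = ((0 4 7)(1 6)(5 8 9))^(-1) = (0 7 4)(1 6)(5 9 8)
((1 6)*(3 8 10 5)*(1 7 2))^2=(1 7)(2 6)(3 10)(5 8)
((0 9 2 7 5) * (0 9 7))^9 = ((0 7 5 9 2))^9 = (0 2 9 5 7)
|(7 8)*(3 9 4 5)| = |(3 9 4 5)(7 8)| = 4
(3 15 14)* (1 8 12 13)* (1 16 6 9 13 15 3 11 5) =(1 8 12 15 14 11 5)(6 9 13 16) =[0, 8, 2, 3, 4, 1, 9, 7, 12, 13, 10, 5, 15, 16, 11, 14, 6]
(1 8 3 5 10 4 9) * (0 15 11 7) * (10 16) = (0 15 11 7)(1 8 3 5 16 10 4 9) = [15, 8, 2, 5, 9, 16, 6, 0, 3, 1, 4, 7, 12, 13, 14, 11, 10]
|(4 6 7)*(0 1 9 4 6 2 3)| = 6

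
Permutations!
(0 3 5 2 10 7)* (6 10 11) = (0 3 5 2 11 6 10 7) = [3, 1, 11, 5, 4, 2, 10, 0, 8, 9, 7, 6]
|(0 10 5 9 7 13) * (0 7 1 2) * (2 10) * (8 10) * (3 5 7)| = 8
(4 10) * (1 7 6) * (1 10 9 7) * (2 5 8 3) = (2 5 8 3)(4 9 7 6 10) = [0, 1, 5, 2, 9, 8, 10, 6, 3, 7, 4]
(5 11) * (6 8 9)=[0, 1, 2, 3, 4, 11, 8, 7, 9, 6, 10, 5]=(5 11)(6 8 9)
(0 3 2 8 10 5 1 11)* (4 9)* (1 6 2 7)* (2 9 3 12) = (0 12 2 8 10 5 6 9 4 3 7 1 11) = [12, 11, 8, 7, 3, 6, 9, 1, 10, 4, 5, 0, 2]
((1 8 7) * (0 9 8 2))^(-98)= (0 1 8)(2 7 9)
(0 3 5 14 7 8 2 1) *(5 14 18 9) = [3, 0, 1, 14, 4, 18, 6, 8, 2, 5, 10, 11, 12, 13, 7, 15, 16, 17, 9] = (0 3 14 7 8 2 1)(5 18 9)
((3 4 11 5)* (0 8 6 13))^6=((0 8 6 13)(3 4 11 5))^6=(0 6)(3 11)(4 5)(8 13)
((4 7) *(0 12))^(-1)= (0 12)(4 7)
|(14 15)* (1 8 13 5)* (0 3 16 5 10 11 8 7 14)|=8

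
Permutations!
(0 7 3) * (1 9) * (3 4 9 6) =(0 7 4 9 1 6 3) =[7, 6, 2, 0, 9, 5, 3, 4, 8, 1]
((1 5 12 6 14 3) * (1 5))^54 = (3 14 6 12 5)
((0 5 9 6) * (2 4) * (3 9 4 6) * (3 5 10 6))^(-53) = ((0 10 6)(2 3 9 5 4))^(-53) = (0 10 6)(2 9 4 3 5)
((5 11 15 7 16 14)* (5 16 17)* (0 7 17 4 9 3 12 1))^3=(0 9 1 4 12 7 3)(5 17 15 11)(14 16)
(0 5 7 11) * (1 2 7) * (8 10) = (0 5 1 2 7 11)(8 10) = [5, 2, 7, 3, 4, 1, 6, 11, 10, 9, 8, 0]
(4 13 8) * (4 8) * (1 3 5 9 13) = [0, 3, 2, 5, 1, 9, 6, 7, 8, 13, 10, 11, 12, 4] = (1 3 5 9 13 4)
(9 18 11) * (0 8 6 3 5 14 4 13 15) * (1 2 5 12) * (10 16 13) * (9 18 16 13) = (0 8 6 3 12 1 2 5 14 4 10 13 15)(9 16)(11 18) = [8, 2, 5, 12, 10, 14, 3, 7, 6, 16, 13, 18, 1, 15, 4, 0, 9, 17, 11]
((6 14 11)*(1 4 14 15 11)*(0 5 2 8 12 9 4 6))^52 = ((0 5 2 8 12 9 4 14 1 6 15 11))^52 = (0 12 1)(2 4 15)(5 9 6)(8 14 11)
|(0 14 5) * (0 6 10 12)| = 6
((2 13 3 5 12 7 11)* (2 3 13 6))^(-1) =((13)(2 6)(3 5 12 7 11))^(-1) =(13)(2 6)(3 11 7 12 5)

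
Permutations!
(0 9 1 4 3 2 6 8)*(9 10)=(0 10 9 1 4 3 2 6 8)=[10, 4, 6, 2, 3, 5, 8, 7, 0, 1, 9]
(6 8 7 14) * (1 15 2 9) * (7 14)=(1 15 2 9)(6 8 14)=[0, 15, 9, 3, 4, 5, 8, 7, 14, 1, 10, 11, 12, 13, 6, 2]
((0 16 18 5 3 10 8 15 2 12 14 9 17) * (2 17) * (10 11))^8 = (0 15 10 3 18)(5 16 17 8 11)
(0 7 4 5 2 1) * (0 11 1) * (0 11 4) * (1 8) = (0 7)(1 4 5 2 11 8) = [7, 4, 11, 3, 5, 2, 6, 0, 1, 9, 10, 8]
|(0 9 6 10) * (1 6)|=5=|(0 9 1 6 10)|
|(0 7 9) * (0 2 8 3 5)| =|(0 7 9 2 8 3 5)| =7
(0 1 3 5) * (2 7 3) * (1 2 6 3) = (0 2 7 1 6 3 5) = [2, 6, 7, 5, 4, 0, 3, 1]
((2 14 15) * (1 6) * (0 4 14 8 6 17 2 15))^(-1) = ((0 4 14)(1 17 2 8 6))^(-1) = (0 14 4)(1 6 8 2 17)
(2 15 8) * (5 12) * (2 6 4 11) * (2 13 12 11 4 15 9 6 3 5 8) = (2 9 6 15)(3 5 11 13 12 8) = [0, 1, 9, 5, 4, 11, 15, 7, 3, 6, 10, 13, 8, 12, 14, 2]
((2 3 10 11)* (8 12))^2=(12)(2 10)(3 11)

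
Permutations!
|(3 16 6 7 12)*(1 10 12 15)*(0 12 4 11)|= |(0 12 3 16 6 7 15 1 10 4 11)|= 11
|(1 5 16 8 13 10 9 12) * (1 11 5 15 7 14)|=8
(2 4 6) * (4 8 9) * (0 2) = (0 2 8 9 4 6) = [2, 1, 8, 3, 6, 5, 0, 7, 9, 4]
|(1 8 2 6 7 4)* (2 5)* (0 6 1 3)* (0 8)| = 9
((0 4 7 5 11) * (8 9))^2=(0 7 11 4 5)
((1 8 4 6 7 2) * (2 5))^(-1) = ((1 8 4 6 7 5 2))^(-1) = (1 2 5 7 6 4 8)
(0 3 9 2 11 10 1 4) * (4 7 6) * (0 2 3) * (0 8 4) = [8, 7, 11, 9, 2, 5, 0, 6, 4, 3, 1, 10] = (0 8 4 2 11 10 1 7 6)(3 9)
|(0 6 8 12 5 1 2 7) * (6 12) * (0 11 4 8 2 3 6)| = |(0 12 5 1 3 6 2 7 11 4 8)| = 11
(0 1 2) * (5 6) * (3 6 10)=(0 1 2)(3 6 5 10)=[1, 2, 0, 6, 4, 10, 5, 7, 8, 9, 3]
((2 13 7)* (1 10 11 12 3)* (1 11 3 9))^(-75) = ((1 10 3 11 12 9)(2 13 7))^(-75) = (13)(1 11)(3 9)(10 12)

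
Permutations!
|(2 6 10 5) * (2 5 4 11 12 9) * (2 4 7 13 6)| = 4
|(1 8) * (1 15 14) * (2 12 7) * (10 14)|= |(1 8 15 10 14)(2 12 7)|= 15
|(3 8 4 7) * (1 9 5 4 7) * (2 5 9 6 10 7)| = |(1 6 10 7 3 8 2 5 4)| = 9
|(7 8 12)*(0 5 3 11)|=12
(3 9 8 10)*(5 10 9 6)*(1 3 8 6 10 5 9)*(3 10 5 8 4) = (1 10 4 3 5 8)(6 9) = [0, 10, 2, 5, 3, 8, 9, 7, 1, 6, 4]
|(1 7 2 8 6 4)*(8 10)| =|(1 7 2 10 8 6 4)| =7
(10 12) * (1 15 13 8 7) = (1 15 13 8 7)(10 12) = [0, 15, 2, 3, 4, 5, 6, 1, 7, 9, 12, 11, 10, 8, 14, 13]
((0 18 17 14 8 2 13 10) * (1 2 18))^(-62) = (0 13 1 10 2)(8 17)(14 18)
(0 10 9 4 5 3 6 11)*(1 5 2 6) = (0 10 9 4 2 6 11)(1 5 3) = [10, 5, 6, 1, 2, 3, 11, 7, 8, 4, 9, 0]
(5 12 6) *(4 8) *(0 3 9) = [3, 1, 2, 9, 8, 12, 5, 7, 4, 0, 10, 11, 6] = (0 3 9)(4 8)(5 12 6)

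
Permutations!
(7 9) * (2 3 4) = (2 3 4)(7 9) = [0, 1, 3, 4, 2, 5, 6, 9, 8, 7]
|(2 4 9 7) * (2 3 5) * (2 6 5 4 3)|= |(2 3 4 9 7)(5 6)|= 10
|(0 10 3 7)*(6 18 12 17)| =|(0 10 3 7)(6 18 12 17)| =4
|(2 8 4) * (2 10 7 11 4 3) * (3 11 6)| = 8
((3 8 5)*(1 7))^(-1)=(1 7)(3 5 8)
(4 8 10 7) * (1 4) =[0, 4, 2, 3, 8, 5, 6, 1, 10, 9, 7] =(1 4 8 10 7)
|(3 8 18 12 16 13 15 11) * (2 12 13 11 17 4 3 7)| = |(2 12 16 11 7)(3 8 18 13 15 17 4)| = 35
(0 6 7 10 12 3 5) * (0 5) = (0 6 7 10 12 3) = [6, 1, 2, 0, 4, 5, 7, 10, 8, 9, 12, 11, 3]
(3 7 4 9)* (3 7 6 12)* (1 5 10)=(1 5 10)(3 6 12)(4 9 7)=[0, 5, 2, 6, 9, 10, 12, 4, 8, 7, 1, 11, 3]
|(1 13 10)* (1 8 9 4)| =6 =|(1 13 10 8 9 4)|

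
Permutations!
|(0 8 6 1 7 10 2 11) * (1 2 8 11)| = 6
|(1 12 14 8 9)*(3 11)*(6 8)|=|(1 12 14 6 8 9)(3 11)|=6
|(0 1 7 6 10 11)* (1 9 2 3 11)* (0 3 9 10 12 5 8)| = 8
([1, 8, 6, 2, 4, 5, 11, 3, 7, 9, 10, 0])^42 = [8, 7, 11, 6, 4, 5, 0, 2, 3, 9, 10, 1]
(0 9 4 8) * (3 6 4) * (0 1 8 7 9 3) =(0 3 6 4 7 9)(1 8) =[3, 8, 2, 6, 7, 5, 4, 9, 1, 0]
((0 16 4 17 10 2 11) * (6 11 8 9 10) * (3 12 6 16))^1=(0 3 12 6 11)(2 8 9 10)(4 17 16)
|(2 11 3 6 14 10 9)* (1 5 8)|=21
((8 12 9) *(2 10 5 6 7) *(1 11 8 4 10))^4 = (1 9 6 11 4 7 8 10 2 12 5)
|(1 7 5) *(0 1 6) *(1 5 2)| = |(0 5 6)(1 7 2)| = 3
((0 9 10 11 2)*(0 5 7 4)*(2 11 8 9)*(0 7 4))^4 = ((11)(0 2 5 4 7)(8 9 10))^4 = (11)(0 7 4 5 2)(8 9 10)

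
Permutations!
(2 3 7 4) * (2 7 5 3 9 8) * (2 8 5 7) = (2 9 5 3 7 4) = [0, 1, 9, 7, 2, 3, 6, 4, 8, 5]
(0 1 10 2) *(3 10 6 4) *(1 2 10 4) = (10)(0 2)(1 6)(3 4) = [2, 6, 0, 4, 3, 5, 1, 7, 8, 9, 10]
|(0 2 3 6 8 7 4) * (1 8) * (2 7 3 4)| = |(0 7 2 4)(1 8 3 6)| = 4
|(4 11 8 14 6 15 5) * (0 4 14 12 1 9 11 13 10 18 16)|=60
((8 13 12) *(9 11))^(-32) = (8 13 12)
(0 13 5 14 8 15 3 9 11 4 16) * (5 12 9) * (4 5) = (0 13 12 9 11 5 14 8 15 3 4 16) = [13, 1, 2, 4, 16, 14, 6, 7, 15, 11, 10, 5, 9, 12, 8, 3, 0]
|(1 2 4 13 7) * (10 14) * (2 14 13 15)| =|(1 14 10 13 7)(2 4 15)| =15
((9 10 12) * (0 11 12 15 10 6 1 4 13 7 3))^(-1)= (0 3 7 13 4 1 6 9 12 11)(10 15)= ((0 11 12 9 6 1 4 13 7 3)(10 15))^(-1)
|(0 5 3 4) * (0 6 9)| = |(0 5 3 4 6 9)| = 6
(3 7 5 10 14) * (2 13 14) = (2 13 14 3 7 5 10) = [0, 1, 13, 7, 4, 10, 6, 5, 8, 9, 2, 11, 12, 14, 3]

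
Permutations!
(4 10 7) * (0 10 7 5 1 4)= (0 10 5 1 4 7)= [10, 4, 2, 3, 7, 1, 6, 0, 8, 9, 5]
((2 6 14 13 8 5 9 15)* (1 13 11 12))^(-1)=(1 12 11 14 6 2 15 9 5 8 13)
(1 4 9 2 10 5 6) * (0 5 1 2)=(0 5 6 2 10 1 4 9)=[5, 4, 10, 3, 9, 6, 2, 7, 8, 0, 1]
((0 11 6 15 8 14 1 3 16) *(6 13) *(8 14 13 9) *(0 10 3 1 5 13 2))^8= ((0 11 9 8 2)(3 16 10)(5 13 6 15 14))^8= (0 8 11 2 9)(3 10 16)(5 15 13 14 6)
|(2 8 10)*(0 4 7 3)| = |(0 4 7 3)(2 8 10)| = 12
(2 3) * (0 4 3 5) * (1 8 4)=(0 1 8 4 3 2 5)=[1, 8, 5, 2, 3, 0, 6, 7, 4]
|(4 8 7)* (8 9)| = 4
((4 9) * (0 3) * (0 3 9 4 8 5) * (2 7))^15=(0 5 8 9)(2 7)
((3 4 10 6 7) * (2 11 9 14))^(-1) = ((2 11 9 14)(3 4 10 6 7))^(-1) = (2 14 9 11)(3 7 6 10 4)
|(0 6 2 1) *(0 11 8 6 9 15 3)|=20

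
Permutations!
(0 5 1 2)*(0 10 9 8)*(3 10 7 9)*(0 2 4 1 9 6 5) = (1 4)(2 7 6 5 9 8)(3 10) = [0, 4, 7, 10, 1, 9, 5, 6, 2, 8, 3]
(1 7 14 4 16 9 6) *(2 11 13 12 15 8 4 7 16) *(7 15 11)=(1 16 9 6)(2 7 14 15 8 4)(11 13 12)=[0, 16, 7, 3, 2, 5, 1, 14, 4, 6, 10, 13, 11, 12, 15, 8, 9]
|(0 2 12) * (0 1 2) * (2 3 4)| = 5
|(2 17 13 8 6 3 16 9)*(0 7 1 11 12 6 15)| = 14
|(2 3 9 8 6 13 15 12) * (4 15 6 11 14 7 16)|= |(2 3 9 8 11 14 7 16 4 15 12)(6 13)|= 22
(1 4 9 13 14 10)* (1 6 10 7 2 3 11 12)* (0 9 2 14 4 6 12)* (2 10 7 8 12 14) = (0 9 13 4 10 14 8 12 1 6 7 2 3 11) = [9, 6, 3, 11, 10, 5, 7, 2, 12, 13, 14, 0, 1, 4, 8]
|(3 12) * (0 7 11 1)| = |(0 7 11 1)(3 12)| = 4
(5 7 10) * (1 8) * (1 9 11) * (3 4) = (1 8 9 11)(3 4)(5 7 10) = [0, 8, 2, 4, 3, 7, 6, 10, 9, 11, 5, 1]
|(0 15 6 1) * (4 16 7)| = 12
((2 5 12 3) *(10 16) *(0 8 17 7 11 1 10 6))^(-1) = (0 6 16 10 1 11 7 17 8)(2 3 12 5)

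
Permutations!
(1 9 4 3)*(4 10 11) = [0, 9, 2, 1, 3, 5, 6, 7, 8, 10, 11, 4] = (1 9 10 11 4 3)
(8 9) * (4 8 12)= (4 8 9 12)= [0, 1, 2, 3, 8, 5, 6, 7, 9, 12, 10, 11, 4]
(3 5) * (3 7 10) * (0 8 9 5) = (0 8 9 5 7 10 3) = [8, 1, 2, 0, 4, 7, 6, 10, 9, 5, 3]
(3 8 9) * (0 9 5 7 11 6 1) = (0 9 3 8 5 7 11 6 1) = [9, 0, 2, 8, 4, 7, 1, 11, 5, 3, 10, 6]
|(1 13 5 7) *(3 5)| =5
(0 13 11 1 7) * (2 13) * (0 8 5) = (0 2 13 11 1 7 8 5) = [2, 7, 13, 3, 4, 0, 6, 8, 5, 9, 10, 1, 12, 11]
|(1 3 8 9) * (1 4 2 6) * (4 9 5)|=|(9)(1 3 8 5 4 2 6)|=7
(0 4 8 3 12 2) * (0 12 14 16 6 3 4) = (2 12)(3 14 16 6)(4 8) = [0, 1, 12, 14, 8, 5, 3, 7, 4, 9, 10, 11, 2, 13, 16, 15, 6]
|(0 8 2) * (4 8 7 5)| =6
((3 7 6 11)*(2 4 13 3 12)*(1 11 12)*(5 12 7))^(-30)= ((1 11)(2 4 13 3 5 12)(6 7))^(-30)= (13)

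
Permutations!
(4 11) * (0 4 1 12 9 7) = (0 4 11 1 12 9 7) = [4, 12, 2, 3, 11, 5, 6, 0, 8, 7, 10, 1, 9]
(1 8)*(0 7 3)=(0 7 3)(1 8)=[7, 8, 2, 0, 4, 5, 6, 3, 1]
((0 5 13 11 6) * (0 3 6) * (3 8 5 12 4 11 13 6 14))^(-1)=((0 12 4 11)(3 14)(5 6 8))^(-1)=(0 11 4 12)(3 14)(5 8 6)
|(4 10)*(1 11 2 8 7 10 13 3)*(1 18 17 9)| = 12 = |(1 11 2 8 7 10 4 13 3 18 17 9)|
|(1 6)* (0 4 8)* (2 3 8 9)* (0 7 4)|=6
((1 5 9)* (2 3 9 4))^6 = (9)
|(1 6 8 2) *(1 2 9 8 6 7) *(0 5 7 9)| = 6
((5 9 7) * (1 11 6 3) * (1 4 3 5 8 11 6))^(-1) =((1 6 5 9 7 8 11)(3 4))^(-1) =(1 11 8 7 9 5 6)(3 4)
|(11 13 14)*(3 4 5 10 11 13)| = |(3 4 5 10 11)(13 14)| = 10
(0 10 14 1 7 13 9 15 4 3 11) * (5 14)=(0 10 5 14 1 7 13 9 15 4 3 11)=[10, 7, 2, 11, 3, 14, 6, 13, 8, 15, 5, 0, 12, 9, 1, 4]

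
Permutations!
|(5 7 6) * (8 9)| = |(5 7 6)(8 9)| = 6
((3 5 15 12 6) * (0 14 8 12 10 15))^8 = (15)(0 14 8 12 6 3 5)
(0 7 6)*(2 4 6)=(0 7 2 4 6)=[7, 1, 4, 3, 6, 5, 0, 2]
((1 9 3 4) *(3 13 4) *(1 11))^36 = (1 9 13 4 11)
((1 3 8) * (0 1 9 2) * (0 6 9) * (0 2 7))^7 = ((0 1 3 8 2 6 9 7))^7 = (0 7 9 6 2 8 3 1)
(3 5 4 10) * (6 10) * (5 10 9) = [0, 1, 2, 10, 6, 4, 9, 7, 8, 5, 3] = (3 10)(4 6 9 5)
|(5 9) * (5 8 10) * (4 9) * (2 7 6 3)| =|(2 7 6 3)(4 9 8 10 5)| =20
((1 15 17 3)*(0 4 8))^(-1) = (0 8 4)(1 3 17 15)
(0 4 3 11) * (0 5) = (0 4 3 11 5) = [4, 1, 2, 11, 3, 0, 6, 7, 8, 9, 10, 5]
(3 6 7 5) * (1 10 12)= (1 10 12)(3 6 7 5)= [0, 10, 2, 6, 4, 3, 7, 5, 8, 9, 12, 11, 1]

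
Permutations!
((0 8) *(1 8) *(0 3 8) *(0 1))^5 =(3 8)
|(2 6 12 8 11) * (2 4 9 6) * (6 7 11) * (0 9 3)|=6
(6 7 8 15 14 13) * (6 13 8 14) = (6 7 14 8 15) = [0, 1, 2, 3, 4, 5, 7, 14, 15, 9, 10, 11, 12, 13, 8, 6]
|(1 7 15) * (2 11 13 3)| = 12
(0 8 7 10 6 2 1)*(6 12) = [8, 0, 1, 3, 4, 5, 2, 10, 7, 9, 12, 11, 6] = (0 8 7 10 12 6 2 1)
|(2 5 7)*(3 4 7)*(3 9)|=|(2 5 9 3 4 7)|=6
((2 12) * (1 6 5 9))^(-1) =(1 9 5 6)(2 12)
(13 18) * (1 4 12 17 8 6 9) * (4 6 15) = (1 6 9)(4 12 17 8 15)(13 18) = [0, 6, 2, 3, 12, 5, 9, 7, 15, 1, 10, 11, 17, 18, 14, 4, 16, 8, 13]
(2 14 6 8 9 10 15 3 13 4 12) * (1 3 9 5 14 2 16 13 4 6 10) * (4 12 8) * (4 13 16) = (16)(1 3 12 4 8 5 14 10 15 9)(6 13) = [0, 3, 2, 12, 8, 14, 13, 7, 5, 1, 15, 11, 4, 6, 10, 9, 16]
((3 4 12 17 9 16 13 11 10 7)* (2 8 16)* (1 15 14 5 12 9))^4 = ((1 15 14 5 12 17)(2 8 16 13 11 10 7 3 4 9))^4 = (1 12 14)(2 11 4 16 7)(3 8 10 9 13)(5 15 17)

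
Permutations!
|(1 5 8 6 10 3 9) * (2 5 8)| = |(1 8 6 10 3 9)(2 5)| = 6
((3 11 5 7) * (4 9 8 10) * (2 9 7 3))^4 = (2 4 8)(3 11 5)(7 10 9)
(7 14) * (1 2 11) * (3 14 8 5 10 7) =(1 2 11)(3 14)(5 10 7 8) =[0, 2, 11, 14, 4, 10, 6, 8, 5, 9, 7, 1, 12, 13, 3]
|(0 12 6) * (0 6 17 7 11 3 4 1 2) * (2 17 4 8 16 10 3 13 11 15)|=8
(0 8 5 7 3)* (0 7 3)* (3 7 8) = (0 3 8 5 7) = [3, 1, 2, 8, 4, 7, 6, 0, 5]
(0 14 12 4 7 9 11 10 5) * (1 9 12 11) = (0 14 11 10 5)(1 9)(4 7 12) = [14, 9, 2, 3, 7, 0, 6, 12, 8, 1, 5, 10, 4, 13, 11]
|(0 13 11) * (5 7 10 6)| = |(0 13 11)(5 7 10 6)| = 12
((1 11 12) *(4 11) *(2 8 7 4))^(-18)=(1 7 12 8 11 2 4)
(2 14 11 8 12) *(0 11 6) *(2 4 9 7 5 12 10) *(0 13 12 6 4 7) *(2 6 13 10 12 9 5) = (0 11 8 12 7 2 14 4 5 13 9)(6 10) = [11, 1, 14, 3, 5, 13, 10, 2, 12, 0, 6, 8, 7, 9, 4]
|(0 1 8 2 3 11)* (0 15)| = |(0 1 8 2 3 11 15)| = 7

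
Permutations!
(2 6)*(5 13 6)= (2 5 13 6)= [0, 1, 5, 3, 4, 13, 2, 7, 8, 9, 10, 11, 12, 6]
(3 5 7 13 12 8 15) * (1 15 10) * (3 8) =(1 15 8 10)(3 5 7 13 12) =[0, 15, 2, 5, 4, 7, 6, 13, 10, 9, 1, 11, 3, 12, 14, 8]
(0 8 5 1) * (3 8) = (0 3 8 5 1) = [3, 0, 2, 8, 4, 1, 6, 7, 5]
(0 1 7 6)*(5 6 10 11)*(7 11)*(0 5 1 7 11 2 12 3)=[7, 2, 12, 0, 4, 6, 5, 10, 8, 9, 11, 1, 3]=(0 7 10 11 1 2 12 3)(5 6)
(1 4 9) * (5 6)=(1 4 9)(5 6)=[0, 4, 2, 3, 9, 6, 5, 7, 8, 1]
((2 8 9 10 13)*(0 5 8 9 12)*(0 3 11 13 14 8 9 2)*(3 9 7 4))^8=(0 5 7 4 3 11 13)(8 10 12 14 9)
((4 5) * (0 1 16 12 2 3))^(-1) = ((0 1 16 12 2 3)(4 5))^(-1) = (0 3 2 12 16 1)(4 5)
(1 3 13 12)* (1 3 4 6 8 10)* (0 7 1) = (0 7 1 4 6 8 10)(3 13 12) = [7, 4, 2, 13, 6, 5, 8, 1, 10, 9, 0, 11, 3, 12]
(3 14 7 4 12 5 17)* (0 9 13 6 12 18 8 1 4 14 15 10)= (0 9 13 6 12 5 17 3 15 10)(1 4 18 8)(7 14)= [9, 4, 2, 15, 18, 17, 12, 14, 1, 13, 0, 11, 5, 6, 7, 10, 16, 3, 8]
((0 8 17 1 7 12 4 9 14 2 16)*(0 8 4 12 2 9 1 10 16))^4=(17)(0 2 7 1 4)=((0 4 1 7 2)(8 17 10 16)(9 14))^4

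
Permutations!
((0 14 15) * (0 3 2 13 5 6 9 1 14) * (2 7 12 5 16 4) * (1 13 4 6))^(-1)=(1 5 12 7 3 15 14)(2 4)(6 16 13 9)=((1 14 15 3 7 12 5)(2 4)(6 9 13 16))^(-1)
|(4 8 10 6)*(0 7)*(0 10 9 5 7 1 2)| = 21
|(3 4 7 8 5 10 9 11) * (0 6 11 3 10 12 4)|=30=|(0 6 11 10 9 3)(4 7 8 5 12)|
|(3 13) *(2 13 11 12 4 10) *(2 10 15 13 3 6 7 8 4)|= 12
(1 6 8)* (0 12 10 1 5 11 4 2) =(0 12 10 1 6 8 5 11 4 2) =[12, 6, 0, 3, 2, 11, 8, 7, 5, 9, 1, 4, 10]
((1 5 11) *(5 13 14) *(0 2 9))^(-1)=(0 9 2)(1 11 5 14 13)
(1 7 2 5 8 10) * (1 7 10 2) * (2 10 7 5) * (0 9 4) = (0 9 4)(1 7)(5 8 10) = [9, 7, 2, 3, 0, 8, 6, 1, 10, 4, 5]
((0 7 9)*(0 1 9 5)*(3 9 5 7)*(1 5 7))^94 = ((0 3 9 5)(1 7))^94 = (0 9)(3 5)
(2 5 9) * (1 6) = [0, 6, 5, 3, 4, 9, 1, 7, 8, 2] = (1 6)(2 5 9)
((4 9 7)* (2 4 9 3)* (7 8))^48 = (9)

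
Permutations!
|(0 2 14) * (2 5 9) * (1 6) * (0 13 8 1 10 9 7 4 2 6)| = |(0 5 7 4 2 14 13 8 1)(6 10 9)| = 9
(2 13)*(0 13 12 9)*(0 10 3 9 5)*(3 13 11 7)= (0 11 7 3 9 10 13 2 12 5)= [11, 1, 12, 9, 4, 0, 6, 3, 8, 10, 13, 7, 5, 2]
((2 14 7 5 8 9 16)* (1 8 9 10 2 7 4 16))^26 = (1 16 10 5 14)(2 9 4 8 7)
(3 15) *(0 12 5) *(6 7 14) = (0 12 5)(3 15)(6 7 14) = [12, 1, 2, 15, 4, 0, 7, 14, 8, 9, 10, 11, 5, 13, 6, 3]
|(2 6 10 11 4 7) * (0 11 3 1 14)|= |(0 11 4 7 2 6 10 3 1 14)|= 10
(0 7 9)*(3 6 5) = [7, 1, 2, 6, 4, 3, 5, 9, 8, 0] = (0 7 9)(3 6 5)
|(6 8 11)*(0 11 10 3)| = |(0 11 6 8 10 3)| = 6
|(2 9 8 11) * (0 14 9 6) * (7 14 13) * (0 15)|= 10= |(0 13 7 14 9 8 11 2 6 15)|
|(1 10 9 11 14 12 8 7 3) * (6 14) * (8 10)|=12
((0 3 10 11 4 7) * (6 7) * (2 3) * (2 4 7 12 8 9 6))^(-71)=(0 7 11 10 3 2 4)(6 12 8 9)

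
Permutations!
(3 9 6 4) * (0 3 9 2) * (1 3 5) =[5, 3, 0, 2, 9, 1, 4, 7, 8, 6] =(0 5 1 3 2)(4 9 6)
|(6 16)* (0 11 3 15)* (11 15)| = 2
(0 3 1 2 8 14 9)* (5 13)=(0 3 1 2 8 14 9)(5 13)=[3, 2, 8, 1, 4, 13, 6, 7, 14, 0, 10, 11, 12, 5, 9]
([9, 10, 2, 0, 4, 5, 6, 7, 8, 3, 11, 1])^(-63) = (11)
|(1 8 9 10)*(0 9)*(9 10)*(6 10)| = |(0 6 10 1 8)| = 5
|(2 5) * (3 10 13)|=6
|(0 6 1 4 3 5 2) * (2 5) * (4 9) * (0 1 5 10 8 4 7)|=11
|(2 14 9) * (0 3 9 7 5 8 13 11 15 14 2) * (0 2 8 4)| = 12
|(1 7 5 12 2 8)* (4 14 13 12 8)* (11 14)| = |(1 7 5 8)(2 4 11 14 13 12)| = 12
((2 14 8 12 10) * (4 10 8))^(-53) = ((2 14 4 10)(8 12))^(-53) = (2 10 4 14)(8 12)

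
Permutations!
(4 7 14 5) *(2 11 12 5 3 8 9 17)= (2 11 12 5 4 7 14 3 8 9 17)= [0, 1, 11, 8, 7, 4, 6, 14, 9, 17, 10, 12, 5, 13, 3, 15, 16, 2]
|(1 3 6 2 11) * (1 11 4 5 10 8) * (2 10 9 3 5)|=|(11)(1 5 9 3 6 10 8)(2 4)|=14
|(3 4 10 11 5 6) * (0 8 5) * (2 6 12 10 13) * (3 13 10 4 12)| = 24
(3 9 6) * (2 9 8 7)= (2 9 6 3 8 7)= [0, 1, 9, 8, 4, 5, 3, 2, 7, 6]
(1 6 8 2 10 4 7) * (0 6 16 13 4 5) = (0 6 8 2 10 5)(1 16 13 4 7) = [6, 16, 10, 3, 7, 0, 8, 1, 2, 9, 5, 11, 12, 4, 14, 15, 13]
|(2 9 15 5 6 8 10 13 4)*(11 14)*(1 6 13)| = |(1 6 8 10)(2 9 15 5 13 4)(11 14)| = 12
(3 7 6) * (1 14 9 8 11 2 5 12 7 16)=[0, 14, 5, 16, 4, 12, 3, 6, 11, 8, 10, 2, 7, 13, 9, 15, 1]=(1 14 9 8 11 2 5 12 7 6 3 16)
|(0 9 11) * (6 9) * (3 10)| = 4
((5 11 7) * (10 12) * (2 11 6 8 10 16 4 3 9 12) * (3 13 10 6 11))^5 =(2 4 9 10 16 3 13 12)(5 7 11)(6 8)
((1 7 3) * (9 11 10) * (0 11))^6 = (0 10)(9 11) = ((0 11 10 9)(1 7 3))^6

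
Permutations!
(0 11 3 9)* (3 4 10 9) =(0 11 4 10 9) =[11, 1, 2, 3, 10, 5, 6, 7, 8, 0, 9, 4]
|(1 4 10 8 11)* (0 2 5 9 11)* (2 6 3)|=11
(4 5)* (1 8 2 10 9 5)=(1 8 2 10 9 5 4)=[0, 8, 10, 3, 1, 4, 6, 7, 2, 5, 9]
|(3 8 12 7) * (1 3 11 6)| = 7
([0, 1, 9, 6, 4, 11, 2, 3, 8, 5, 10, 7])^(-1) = [0, 1, 6, 7, 4, 9, 3, 11, 8, 2, 10, 5]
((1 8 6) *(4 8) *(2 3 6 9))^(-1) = (1 6 3 2 9 8 4)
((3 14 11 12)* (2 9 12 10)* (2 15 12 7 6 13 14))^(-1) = (2 3 12 15 10 11 14 13 6 7 9)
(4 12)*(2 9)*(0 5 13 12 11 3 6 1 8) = (0 5 13 12 4 11 3 6 1 8)(2 9) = [5, 8, 9, 6, 11, 13, 1, 7, 0, 2, 10, 3, 4, 12]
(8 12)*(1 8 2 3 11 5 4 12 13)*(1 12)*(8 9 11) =(1 9 11 5 4)(2 3 8 13 12) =[0, 9, 3, 8, 1, 4, 6, 7, 13, 11, 10, 5, 2, 12]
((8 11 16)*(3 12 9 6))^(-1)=(3 6 9 12)(8 16 11)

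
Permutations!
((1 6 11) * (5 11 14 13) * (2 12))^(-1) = (1 11 5 13 14 6)(2 12)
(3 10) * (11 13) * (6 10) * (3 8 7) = (3 6 10 8 7)(11 13) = [0, 1, 2, 6, 4, 5, 10, 3, 7, 9, 8, 13, 12, 11]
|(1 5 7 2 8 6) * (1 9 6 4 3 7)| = |(1 5)(2 8 4 3 7)(6 9)| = 10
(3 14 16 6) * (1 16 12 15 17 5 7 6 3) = (1 16 3 14 12 15 17 5 7 6) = [0, 16, 2, 14, 4, 7, 1, 6, 8, 9, 10, 11, 15, 13, 12, 17, 3, 5]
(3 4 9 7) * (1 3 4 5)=(1 3 5)(4 9 7)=[0, 3, 2, 5, 9, 1, 6, 4, 8, 7]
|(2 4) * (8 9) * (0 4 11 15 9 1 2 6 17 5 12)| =6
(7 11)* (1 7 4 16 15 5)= (1 7 11 4 16 15 5)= [0, 7, 2, 3, 16, 1, 6, 11, 8, 9, 10, 4, 12, 13, 14, 5, 15]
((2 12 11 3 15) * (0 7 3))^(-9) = ((0 7 3 15 2 12 11))^(-9) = (0 12 15 7 11 2 3)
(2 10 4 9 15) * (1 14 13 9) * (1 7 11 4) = (1 14 13 9 15 2 10)(4 7 11) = [0, 14, 10, 3, 7, 5, 6, 11, 8, 15, 1, 4, 12, 9, 13, 2]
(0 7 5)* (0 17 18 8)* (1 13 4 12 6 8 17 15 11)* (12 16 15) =(0 7 5 12 6 8)(1 13 4 16 15 11)(17 18) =[7, 13, 2, 3, 16, 12, 8, 5, 0, 9, 10, 1, 6, 4, 14, 11, 15, 18, 17]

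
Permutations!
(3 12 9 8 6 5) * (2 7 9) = (2 7 9 8 6 5 3 12) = [0, 1, 7, 12, 4, 3, 5, 9, 6, 8, 10, 11, 2]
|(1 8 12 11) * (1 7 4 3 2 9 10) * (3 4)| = |(1 8 12 11 7 3 2 9 10)| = 9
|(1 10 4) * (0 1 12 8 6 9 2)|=|(0 1 10 4 12 8 6 9 2)|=9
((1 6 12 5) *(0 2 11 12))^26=((0 2 11 12 5 1 6))^26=(0 1 12 2 6 5 11)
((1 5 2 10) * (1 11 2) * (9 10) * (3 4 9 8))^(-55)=((1 5)(2 8 3 4 9 10 11))^(-55)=(1 5)(2 8 3 4 9 10 11)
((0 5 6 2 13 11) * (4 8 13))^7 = ((0 5 6 2 4 8 13 11))^7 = (0 11 13 8 4 2 6 5)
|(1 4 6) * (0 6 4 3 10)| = |(0 6 1 3 10)| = 5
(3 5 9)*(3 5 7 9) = (3 7 9 5) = [0, 1, 2, 7, 4, 3, 6, 9, 8, 5]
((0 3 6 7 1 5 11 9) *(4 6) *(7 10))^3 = ((0 3 4 6 10 7 1 5 11 9))^3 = (0 6 1 9 4 7 11 3 10 5)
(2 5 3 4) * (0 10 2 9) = [10, 1, 5, 4, 9, 3, 6, 7, 8, 0, 2] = (0 10 2 5 3 4 9)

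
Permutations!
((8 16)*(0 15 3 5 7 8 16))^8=((16)(0 15 3 5 7 8))^8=(16)(0 3 7)(5 8 15)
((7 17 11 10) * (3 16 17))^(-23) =((3 16 17 11 10 7))^(-23) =(3 16 17 11 10 7)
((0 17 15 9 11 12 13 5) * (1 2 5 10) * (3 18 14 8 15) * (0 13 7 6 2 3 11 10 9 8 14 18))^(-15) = (18)(0 1 9 5 6 12 17 3 10 13 2 7 11)(8 15)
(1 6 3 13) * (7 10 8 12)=(1 6 3 13)(7 10 8 12)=[0, 6, 2, 13, 4, 5, 3, 10, 12, 9, 8, 11, 7, 1]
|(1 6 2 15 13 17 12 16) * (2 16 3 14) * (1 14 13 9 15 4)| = 12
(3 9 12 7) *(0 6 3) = (0 6 3 9 12 7) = [6, 1, 2, 9, 4, 5, 3, 0, 8, 12, 10, 11, 7]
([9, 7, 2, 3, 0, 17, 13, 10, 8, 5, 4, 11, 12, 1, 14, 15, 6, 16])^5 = [6, 9, 2, 3, 16, 1, 4, 5, 8, 13, 17, 11, 12, 0, 14, 15, 10, 7]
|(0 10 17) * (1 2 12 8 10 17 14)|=6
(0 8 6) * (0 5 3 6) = (0 8)(3 6 5) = [8, 1, 2, 6, 4, 3, 5, 7, 0]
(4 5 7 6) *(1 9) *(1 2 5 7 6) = (1 9 2 5 6 4 7) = [0, 9, 5, 3, 7, 6, 4, 1, 8, 2]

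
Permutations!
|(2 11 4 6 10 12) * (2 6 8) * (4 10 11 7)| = 4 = |(2 7 4 8)(6 11 10 12)|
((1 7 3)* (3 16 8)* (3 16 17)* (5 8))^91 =((1 7 17 3)(5 8 16))^91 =(1 3 17 7)(5 8 16)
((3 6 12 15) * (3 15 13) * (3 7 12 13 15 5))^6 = (3 5 15 12 7 13 6)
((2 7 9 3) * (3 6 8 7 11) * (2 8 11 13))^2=(13)(3 7 6)(8 9 11)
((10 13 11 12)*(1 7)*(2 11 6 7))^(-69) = ((1 2 11 12 10 13 6 7))^(-69) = (1 12 6 2 10 7 11 13)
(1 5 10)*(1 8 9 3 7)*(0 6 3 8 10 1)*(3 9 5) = (10)(0 6 9 8 5 1 3 7) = [6, 3, 2, 7, 4, 1, 9, 0, 5, 8, 10]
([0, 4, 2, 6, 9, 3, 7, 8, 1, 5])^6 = (1 7 3 9)(4 8 6 5)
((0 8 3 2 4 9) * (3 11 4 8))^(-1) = (0 9 4 11 8 2 3)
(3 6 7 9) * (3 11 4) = (3 6 7 9 11 4) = [0, 1, 2, 6, 3, 5, 7, 9, 8, 11, 10, 4]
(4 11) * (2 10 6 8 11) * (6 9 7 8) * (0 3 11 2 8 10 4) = [3, 1, 4, 11, 8, 5, 6, 10, 2, 7, 9, 0] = (0 3 11)(2 4 8)(7 10 9)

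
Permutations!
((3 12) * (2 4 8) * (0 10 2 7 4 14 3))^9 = ((0 10 2 14 3 12)(4 8 7))^9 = (0 14)(2 12)(3 10)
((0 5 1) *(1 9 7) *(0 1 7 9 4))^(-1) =(9)(0 4 5)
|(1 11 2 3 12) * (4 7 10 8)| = 20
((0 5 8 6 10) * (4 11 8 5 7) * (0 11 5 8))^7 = (0 11 10 6 8 5 4 7)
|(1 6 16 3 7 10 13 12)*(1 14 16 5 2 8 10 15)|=13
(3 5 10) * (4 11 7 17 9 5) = (3 4 11 7 17 9 5 10) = [0, 1, 2, 4, 11, 10, 6, 17, 8, 5, 3, 7, 12, 13, 14, 15, 16, 9]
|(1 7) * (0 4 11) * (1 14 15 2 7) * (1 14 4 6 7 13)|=|(0 6 7 4 11)(1 14 15 2 13)|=5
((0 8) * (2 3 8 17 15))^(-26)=((0 17 15 2 3 8))^(-26)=(0 3 15)(2 17 8)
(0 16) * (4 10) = [16, 1, 2, 3, 10, 5, 6, 7, 8, 9, 4, 11, 12, 13, 14, 15, 0] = (0 16)(4 10)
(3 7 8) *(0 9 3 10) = [9, 1, 2, 7, 4, 5, 6, 8, 10, 3, 0] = (0 9 3 7 8 10)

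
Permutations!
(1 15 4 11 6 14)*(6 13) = (1 15 4 11 13 6 14) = [0, 15, 2, 3, 11, 5, 14, 7, 8, 9, 10, 13, 12, 6, 1, 4]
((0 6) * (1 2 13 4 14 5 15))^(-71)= (0 6)(1 15 5 14 4 13 2)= ((0 6)(1 2 13 4 14 5 15))^(-71)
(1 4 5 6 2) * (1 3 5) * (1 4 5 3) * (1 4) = (1 5 6 2 4) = [0, 5, 4, 3, 1, 6, 2]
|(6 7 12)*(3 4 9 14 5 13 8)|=|(3 4 9 14 5 13 8)(6 7 12)|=21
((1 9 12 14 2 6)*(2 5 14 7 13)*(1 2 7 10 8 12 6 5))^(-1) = ((1 9 6 2 5 14)(7 13)(8 12 10))^(-1) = (1 14 5 2 6 9)(7 13)(8 10 12)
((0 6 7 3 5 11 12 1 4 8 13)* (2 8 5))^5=(0 8 3 6 13 2 7)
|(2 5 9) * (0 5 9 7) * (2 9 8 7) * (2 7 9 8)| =6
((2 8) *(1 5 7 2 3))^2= ((1 5 7 2 8 3))^2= (1 7 8)(2 3 5)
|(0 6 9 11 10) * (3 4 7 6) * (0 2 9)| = |(0 3 4 7 6)(2 9 11 10)| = 20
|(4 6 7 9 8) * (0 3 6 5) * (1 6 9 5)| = |(0 3 9 8 4 1 6 7 5)| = 9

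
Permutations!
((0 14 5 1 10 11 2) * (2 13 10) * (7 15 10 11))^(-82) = (0 1 14 2 5)(7 10 15)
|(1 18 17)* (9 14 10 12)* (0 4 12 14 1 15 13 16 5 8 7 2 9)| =66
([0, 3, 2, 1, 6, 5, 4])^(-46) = (6)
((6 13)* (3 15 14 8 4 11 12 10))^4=(3 4)(8 10)(11 15)(12 14)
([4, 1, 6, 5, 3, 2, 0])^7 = [4, 1, 6, 5, 3, 2, 0]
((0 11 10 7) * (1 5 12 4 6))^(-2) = (0 10)(1 4 5 6 12)(7 11)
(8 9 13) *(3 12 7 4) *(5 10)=(3 12 7 4)(5 10)(8 9 13)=[0, 1, 2, 12, 3, 10, 6, 4, 9, 13, 5, 11, 7, 8]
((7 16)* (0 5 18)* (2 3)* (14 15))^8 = (0 18 5) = ((0 5 18)(2 3)(7 16)(14 15))^8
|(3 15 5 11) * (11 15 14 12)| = |(3 14 12 11)(5 15)| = 4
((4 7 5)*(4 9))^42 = ((4 7 5 9))^42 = (4 5)(7 9)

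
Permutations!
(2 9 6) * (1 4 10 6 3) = (1 4 10 6 2 9 3) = [0, 4, 9, 1, 10, 5, 2, 7, 8, 3, 6]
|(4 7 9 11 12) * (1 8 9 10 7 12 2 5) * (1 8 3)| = 10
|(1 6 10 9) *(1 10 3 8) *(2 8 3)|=4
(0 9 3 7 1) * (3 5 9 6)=(0 6 3 7 1)(5 9)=[6, 0, 2, 7, 4, 9, 3, 1, 8, 5]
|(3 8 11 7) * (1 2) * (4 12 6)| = |(1 2)(3 8 11 7)(4 12 6)| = 12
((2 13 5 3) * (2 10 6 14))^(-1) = (2 14 6 10 3 5 13)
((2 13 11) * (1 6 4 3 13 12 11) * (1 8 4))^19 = (1 6)(2 12 11)(3 4 8 13)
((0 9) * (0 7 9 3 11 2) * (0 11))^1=(0 3)(2 11)(7 9)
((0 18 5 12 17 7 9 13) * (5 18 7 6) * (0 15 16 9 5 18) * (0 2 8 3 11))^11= ((0 7 5 12 17 6 18 2 8 3 11)(9 13 15 16))^11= (18)(9 16 15 13)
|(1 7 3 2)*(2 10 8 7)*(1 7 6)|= 7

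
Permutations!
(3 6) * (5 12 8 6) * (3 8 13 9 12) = (3 5)(6 8)(9 12 13) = [0, 1, 2, 5, 4, 3, 8, 7, 6, 12, 10, 11, 13, 9]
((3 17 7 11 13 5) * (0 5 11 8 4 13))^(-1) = (0 11 13 4 8 7 17 3 5)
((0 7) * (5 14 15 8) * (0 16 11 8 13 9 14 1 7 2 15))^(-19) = ((0 2 15 13 9 14)(1 7 16 11 8 5))^(-19) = (0 14 9 13 15 2)(1 5 8 11 16 7)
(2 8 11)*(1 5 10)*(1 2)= [0, 5, 8, 3, 4, 10, 6, 7, 11, 9, 2, 1]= (1 5 10 2 8 11)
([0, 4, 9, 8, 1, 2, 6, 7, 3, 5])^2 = [0, 1, 5, 3, 4, 9, 6, 7, 8, 2]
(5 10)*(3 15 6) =[0, 1, 2, 15, 4, 10, 3, 7, 8, 9, 5, 11, 12, 13, 14, 6] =(3 15 6)(5 10)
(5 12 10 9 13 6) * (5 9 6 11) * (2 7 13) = (2 7 13 11 5 12 10 6 9) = [0, 1, 7, 3, 4, 12, 9, 13, 8, 2, 6, 5, 10, 11]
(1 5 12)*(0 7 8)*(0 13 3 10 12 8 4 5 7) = (1 7 4 5 8 13 3 10 12) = [0, 7, 2, 10, 5, 8, 6, 4, 13, 9, 12, 11, 1, 3]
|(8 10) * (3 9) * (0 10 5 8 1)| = 6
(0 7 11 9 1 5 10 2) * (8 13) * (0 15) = (0 7 11 9 1 5 10 2 15)(8 13) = [7, 5, 15, 3, 4, 10, 6, 11, 13, 1, 2, 9, 12, 8, 14, 0]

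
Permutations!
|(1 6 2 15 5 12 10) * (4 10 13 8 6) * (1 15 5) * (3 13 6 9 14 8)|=12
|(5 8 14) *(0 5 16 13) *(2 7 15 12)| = 12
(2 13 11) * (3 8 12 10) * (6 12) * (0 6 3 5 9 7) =(0 6 12 10 5 9 7)(2 13 11)(3 8) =[6, 1, 13, 8, 4, 9, 12, 0, 3, 7, 5, 2, 10, 11]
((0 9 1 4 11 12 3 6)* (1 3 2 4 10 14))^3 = ((0 9 3 6)(1 10 14)(2 4 11 12))^3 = (14)(0 6 3 9)(2 12 11 4)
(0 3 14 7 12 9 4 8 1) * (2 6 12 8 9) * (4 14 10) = (0 3 10 4 9 14 7 8 1)(2 6 12) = [3, 0, 6, 10, 9, 5, 12, 8, 1, 14, 4, 11, 2, 13, 7]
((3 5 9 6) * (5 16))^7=((3 16 5 9 6))^7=(3 5 6 16 9)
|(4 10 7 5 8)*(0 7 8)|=|(0 7 5)(4 10 8)|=3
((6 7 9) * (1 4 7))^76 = (1 4 7 9 6)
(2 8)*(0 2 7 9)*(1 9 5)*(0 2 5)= [5, 9, 8, 3, 4, 1, 6, 0, 7, 2]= (0 5 1 9 2 8 7)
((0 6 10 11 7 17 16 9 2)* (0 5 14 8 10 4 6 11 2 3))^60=((0 11 7 17 16 9 3)(2 5 14 8 10)(4 6))^60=(0 16 11 9 7 3 17)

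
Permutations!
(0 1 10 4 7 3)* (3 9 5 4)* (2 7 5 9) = [1, 10, 7, 0, 5, 4, 6, 2, 8, 9, 3] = (0 1 10 3)(2 7)(4 5)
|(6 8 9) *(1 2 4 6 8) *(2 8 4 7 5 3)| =|(1 8 9 4 6)(2 7 5 3)| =20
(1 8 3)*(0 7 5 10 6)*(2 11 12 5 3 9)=[7, 8, 11, 1, 4, 10, 0, 3, 9, 2, 6, 12, 5]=(0 7 3 1 8 9 2 11 12 5 10 6)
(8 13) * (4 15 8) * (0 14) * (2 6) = (0 14)(2 6)(4 15 8 13) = [14, 1, 6, 3, 15, 5, 2, 7, 13, 9, 10, 11, 12, 4, 0, 8]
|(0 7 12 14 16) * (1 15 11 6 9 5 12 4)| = 12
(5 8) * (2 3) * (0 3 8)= (0 3 2 8 5)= [3, 1, 8, 2, 4, 0, 6, 7, 5]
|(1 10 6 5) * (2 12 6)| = |(1 10 2 12 6 5)| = 6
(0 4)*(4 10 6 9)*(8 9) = (0 10 6 8 9 4) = [10, 1, 2, 3, 0, 5, 8, 7, 9, 4, 6]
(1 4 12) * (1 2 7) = (1 4 12 2 7) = [0, 4, 7, 3, 12, 5, 6, 1, 8, 9, 10, 11, 2]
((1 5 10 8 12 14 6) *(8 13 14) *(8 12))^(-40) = ((1 5 10 13 14 6))^(-40) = (1 10 14)(5 13 6)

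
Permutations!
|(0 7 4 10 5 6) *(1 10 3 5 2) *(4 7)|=15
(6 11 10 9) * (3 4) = (3 4)(6 11 10 9) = [0, 1, 2, 4, 3, 5, 11, 7, 8, 6, 9, 10]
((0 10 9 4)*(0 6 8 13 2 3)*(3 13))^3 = (0 4 3 9 8 10 6)(2 13)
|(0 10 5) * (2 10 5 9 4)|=|(0 5)(2 10 9 4)|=4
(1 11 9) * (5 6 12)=(1 11 9)(5 6 12)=[0, 11, 2, 3, 4, 6, 12, 7, 8, 1, 10, 9, 5]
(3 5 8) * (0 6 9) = (0 6 9)(3 5 8) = [6, 1, 2, 5, 4, 8, 9, 7, 3, 0]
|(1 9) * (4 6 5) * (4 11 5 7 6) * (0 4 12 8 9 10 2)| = |(0 4 12 8 9 1 10 2)(5 11)(6 7)| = 8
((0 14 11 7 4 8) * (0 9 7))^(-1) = (0 11 14)(4 7 9 8)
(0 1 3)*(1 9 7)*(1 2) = (0 9 7 2 1 3) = [9, 3, 1, 0, 4, 5, 6, 2, 8, 7]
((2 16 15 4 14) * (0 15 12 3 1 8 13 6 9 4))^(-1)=(0 15)(1 3 12 16 2 14 4 9 6 13 8)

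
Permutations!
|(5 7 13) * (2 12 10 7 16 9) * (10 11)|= 9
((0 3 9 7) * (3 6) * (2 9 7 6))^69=((0 2 9 6 3 7))^69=(0 6)(2 3)(7 9)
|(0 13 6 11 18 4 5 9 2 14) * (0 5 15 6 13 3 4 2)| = 11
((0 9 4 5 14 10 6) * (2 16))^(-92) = (16)(0 6 10 14 5 4 9)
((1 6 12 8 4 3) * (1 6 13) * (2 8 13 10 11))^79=(1 13 12 6 3 4 8 2 11 10)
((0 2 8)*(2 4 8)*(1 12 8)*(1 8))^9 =((0 4 8)(1 12))^9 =(1 12)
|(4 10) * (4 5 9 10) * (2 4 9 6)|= 6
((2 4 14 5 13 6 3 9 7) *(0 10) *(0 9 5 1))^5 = (0 4 9 1 2 10 14 7)(3 5 13 6)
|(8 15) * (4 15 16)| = |(4 15 8 16)| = 4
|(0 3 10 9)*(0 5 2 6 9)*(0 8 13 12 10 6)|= |(0 3 6 9 5 2)(8 13 12 10)|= 12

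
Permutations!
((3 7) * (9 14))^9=(3 7)(9 14)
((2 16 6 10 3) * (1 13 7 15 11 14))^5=(16)(1 14 11 15 7 13)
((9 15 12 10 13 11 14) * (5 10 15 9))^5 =((5 10 13 11 14)(12 15))^5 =(12 15)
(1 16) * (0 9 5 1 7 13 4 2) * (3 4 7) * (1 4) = (0 9 5 4 2)(1 16 3)(7 13) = [9, 16, 0, 1, 2, 4, 6, 13, 8, 5, 10, 11, 12, 7, 14, 15, 3]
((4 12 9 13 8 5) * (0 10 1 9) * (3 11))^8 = (0 12 4 5 8 13 9 1 10)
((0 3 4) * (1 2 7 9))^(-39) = ((0 3 4)(1 2 7 9))^(-39) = (1 2 7 9)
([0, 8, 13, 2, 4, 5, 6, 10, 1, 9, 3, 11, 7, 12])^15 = (1 8)(2 7)(3 12)(10 13)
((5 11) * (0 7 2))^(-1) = (0 2 7)(5 11)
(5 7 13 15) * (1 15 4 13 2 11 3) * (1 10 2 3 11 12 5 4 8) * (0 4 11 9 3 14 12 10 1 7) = [4, 15, 10, 1, 13, 0, 6, 14, 7, 3, 2, 9, 5, 8, 12, 11] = (0 4 13 8 7 14 12 5)(1 15 11 9 3)(2 10)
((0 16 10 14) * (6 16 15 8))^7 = ((0 15 8 6 16 10 14))^7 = (16)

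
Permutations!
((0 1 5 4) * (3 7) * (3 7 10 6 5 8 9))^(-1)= (0 4 5 6 10 3 9 8 1)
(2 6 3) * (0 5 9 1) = [5, 0, 6, 2, 4, 9, 3, 7, 8, 1] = (0 5 9 1)(2 6 3)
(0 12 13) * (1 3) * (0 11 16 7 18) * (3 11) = [12, 11, 2, 1, 4, 5, 6, 18, 8, 9, 10, 16, 13, 3, 14, 15, 7, 17, 0] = (0 12 13 3 1 11 16 7 18)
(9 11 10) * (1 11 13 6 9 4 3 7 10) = (1 11)(3 7 10 4)(6 9 13) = [0, 11, 2, 7, 3, 5, 9, 10, 8, 13, 4, 1, 12, 6]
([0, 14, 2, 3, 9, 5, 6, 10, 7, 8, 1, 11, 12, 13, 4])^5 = (1 7 9 14 10 8 4)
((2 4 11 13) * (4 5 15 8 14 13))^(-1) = ((2 5 15 8 14 13)(4 11))^(-1) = (2 13 14 8 15 5)(4 11)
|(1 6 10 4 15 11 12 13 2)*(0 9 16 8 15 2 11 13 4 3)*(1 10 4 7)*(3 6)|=|(0 9 16 8 15 13 11 12 7 1 3)(2 10 6 4)|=44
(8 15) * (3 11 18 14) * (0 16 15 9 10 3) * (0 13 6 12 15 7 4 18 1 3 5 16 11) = (0 11 1 3)(4 18 14 13 6 12 15 8 9 10 5 16 7) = [11, 3, 2, 0, 18, 16, 12, 4, 9, 10, 5, 1, 15, 6, 13, 8, 7, 17, 14]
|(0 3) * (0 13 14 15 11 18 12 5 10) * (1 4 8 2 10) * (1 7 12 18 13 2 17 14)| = 24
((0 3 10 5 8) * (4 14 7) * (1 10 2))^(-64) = (0 8 5 10 1 2 3)(4 7 14) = ((0 3 2 1 10 5 8)(4 14 7))^(-64)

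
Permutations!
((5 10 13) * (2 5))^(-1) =((2 5 10 13))^(-1) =(2 13 10 5)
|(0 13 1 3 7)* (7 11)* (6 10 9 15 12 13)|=11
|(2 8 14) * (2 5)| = |(2 8 14 5)| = 4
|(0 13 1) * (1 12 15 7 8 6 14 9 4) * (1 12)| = |(0 13 1)(4 12 15 7 8 6 14 9)| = 24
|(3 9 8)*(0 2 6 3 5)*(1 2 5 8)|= |(0 5)(1 2 6 3 9)|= 10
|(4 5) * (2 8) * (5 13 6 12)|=|(2 8)(4 13 6 12 5)|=10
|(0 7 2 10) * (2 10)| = 3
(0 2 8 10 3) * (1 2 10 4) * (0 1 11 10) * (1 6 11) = (1 2 8 4)(3 6 11 10) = [0, 2, 8, 6, 1, 5, 11, 7, 4, 9, 3, 10]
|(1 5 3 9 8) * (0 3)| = 6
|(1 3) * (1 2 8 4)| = 5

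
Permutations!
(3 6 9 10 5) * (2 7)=(2 7)(3 6 9 10 5)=[0, 1, 7, 6, 4, 3, 9, 2, 8, 10, 5]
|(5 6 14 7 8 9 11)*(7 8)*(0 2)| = 6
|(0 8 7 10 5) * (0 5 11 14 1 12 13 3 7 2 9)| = |(0 8 2 9)(1 12 13 3 7 10 11 14)| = 8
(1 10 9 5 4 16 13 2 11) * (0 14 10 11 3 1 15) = [14, 11, 3, 1, 16, 4, 6, 7, 8, 5, 9, 15, 12, 2, 10, 0, 13] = (0 14 10 9 5 4 16 13 2 3 1 11 15)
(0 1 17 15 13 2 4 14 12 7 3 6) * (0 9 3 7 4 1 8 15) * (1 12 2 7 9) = (0 8 15 13 7 9 3 6 1 17)(2 12 4 14) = [8, 17, 12, 6, 14, 5, 1, 9, 15, 3, 10, 11, 4, 7, 2, 13, 16, 0]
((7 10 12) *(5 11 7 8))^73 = (5 11 7 10 12 8)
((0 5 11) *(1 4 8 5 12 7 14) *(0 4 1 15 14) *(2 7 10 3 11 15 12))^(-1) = ((0 2 7)(3 11 4 8 5 15 14 12 10))^(-1) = (0 7 2)(3 10 12 14 15 5 8 4 11)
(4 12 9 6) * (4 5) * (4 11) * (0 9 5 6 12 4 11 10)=(0 9 12 5 10)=[9, 1, 2, 3, 4, 10, 6, 7, 8, 12, 0, 11, 5]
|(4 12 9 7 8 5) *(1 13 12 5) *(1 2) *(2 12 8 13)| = 10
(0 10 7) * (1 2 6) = [10, 2, 6, 3, 4, 5, 1, 0, 8, 9, 7] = (0 10 7)(1 2 6)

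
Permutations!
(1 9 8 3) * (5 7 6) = (1 9 8 3)(5 7 6) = [0, 9, 2, 1, 4, 7, 5, 6, 3, 8]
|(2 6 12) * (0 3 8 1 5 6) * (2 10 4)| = 10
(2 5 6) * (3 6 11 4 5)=(2 3 6)(4 5 11)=[0, 1, 3, 6, 5, 11, 2, 7, 8, 9, 10, 4]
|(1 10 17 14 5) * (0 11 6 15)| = 20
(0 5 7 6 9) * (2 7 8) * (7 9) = (0 5 8 2 9)(6 7) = [5, 1, 9, 3, 4, 8, 7, 6, 2, 0]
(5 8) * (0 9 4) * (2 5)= (0 9 4)(2 5 8)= [9, 1, 5, 3, 0, 8, 6, 7, 2, 4]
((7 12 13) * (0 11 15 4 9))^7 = ((0 11 15 4 9)(7 12 13))^7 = (0 15 9 11 4)(7 12 13)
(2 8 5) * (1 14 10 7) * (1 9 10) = [0, 14, 8, 3, 4, 2, 6, 9, 5, 10, 7, 11, 12, 13, 1] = (1 14)(2 8 5)(7 9 10)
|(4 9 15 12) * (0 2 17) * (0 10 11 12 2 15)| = 9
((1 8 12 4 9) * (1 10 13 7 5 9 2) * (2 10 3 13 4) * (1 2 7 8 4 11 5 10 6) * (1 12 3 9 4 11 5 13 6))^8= (1 10 6 13 4 7 3 11 5 12 8)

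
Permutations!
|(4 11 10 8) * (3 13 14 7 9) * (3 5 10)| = |(3 13 14 7 9 5 10 8 4 11)| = 10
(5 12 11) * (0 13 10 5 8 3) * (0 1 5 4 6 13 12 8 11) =(0 12)(1 5 8 3)(4 6 13 10) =[12, 5, 2, 1, 6, 8, 13, 7, 3, 9, 4, 11, 0, 10]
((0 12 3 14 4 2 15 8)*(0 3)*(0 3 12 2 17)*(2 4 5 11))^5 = (0 17 4)(2 14 8 11 3 15 5 12)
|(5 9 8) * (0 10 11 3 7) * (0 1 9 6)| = 10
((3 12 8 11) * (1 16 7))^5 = (1 7 16)(3 12 8 11)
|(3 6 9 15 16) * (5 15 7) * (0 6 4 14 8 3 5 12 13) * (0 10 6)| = 12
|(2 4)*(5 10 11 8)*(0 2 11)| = |(0 2 4 11 8 5 10)| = 7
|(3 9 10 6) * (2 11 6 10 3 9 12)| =6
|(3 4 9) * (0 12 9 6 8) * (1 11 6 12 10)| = 12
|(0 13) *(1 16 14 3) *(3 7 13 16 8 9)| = 20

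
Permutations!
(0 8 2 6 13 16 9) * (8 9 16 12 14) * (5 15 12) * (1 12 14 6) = (16)(0 9)(1 12 6 13 5 15 14 8 2) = [9, 12, 1, 3, 4, 15, 13, 7, 2, 0, 10, 11, 6, 5, 8, 14, 16]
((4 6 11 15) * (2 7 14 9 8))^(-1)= ((2 7 14 9 8)(4 6 11 15))^(-1)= (2 8 9 14 7)(4 15 11 6)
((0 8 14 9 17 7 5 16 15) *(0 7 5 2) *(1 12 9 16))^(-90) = ((0 8 14 16 15 7 2)(1 12 9 17 5))^(-90) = (17)(0 8 14 16 15 7 2)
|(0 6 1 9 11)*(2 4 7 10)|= 20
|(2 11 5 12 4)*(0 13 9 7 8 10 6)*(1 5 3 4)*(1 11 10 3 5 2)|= 33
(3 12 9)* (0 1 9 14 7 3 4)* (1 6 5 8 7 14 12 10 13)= [6, 9, 2, 10, 0, 8, 5, 3, 7, 4, 13, 11, 12, 1, 14]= (14)(0 6 5 8 7 3 10 13 1 9 4)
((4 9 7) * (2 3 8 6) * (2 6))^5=((2 3 8)(4 9 7))^5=(2 8 3)(4 7 9)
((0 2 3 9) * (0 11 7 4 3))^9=((0 2)(3 9 11 7 4))^9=(0 2)(3 4 7 11 9)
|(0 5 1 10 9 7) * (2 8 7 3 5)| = |(0 2 8 7)(1 10 9 3 5)| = 20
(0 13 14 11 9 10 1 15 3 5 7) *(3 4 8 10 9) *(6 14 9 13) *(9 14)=(0 6 9 13 14 11 3 5 7)(1 15 4 8 10)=[6, 15, 2, 5, 8, 7, 9, 0, 10, 13, 1, 3, 12, 14, 11, 4]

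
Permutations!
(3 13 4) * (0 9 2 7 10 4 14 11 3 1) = (0 9 2 7 10 4 1)(3 13 14 11) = [9, 0, 7, 13, 1, 5, 6, 10, 8, 2, 4, 3, 12, 14, 11]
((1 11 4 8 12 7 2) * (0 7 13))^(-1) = ((0 7 2 1 11 4 8 12 13))^(-1) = (0 13 12 8 4 11 1 2 7)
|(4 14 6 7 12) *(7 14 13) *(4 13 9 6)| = |(4 9 6 14)(7 12 13)| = 12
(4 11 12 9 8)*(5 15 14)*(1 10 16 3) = (1 10 16 3)(4 11 12 9 8)(5 15 14) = [0, 10, 2, 1, 11, 15, 6, 7, 4, 8, 16, 12, 9, 13, 5, 14, 3]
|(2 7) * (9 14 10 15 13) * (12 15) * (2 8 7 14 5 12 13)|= 8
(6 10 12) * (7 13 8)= (6 10 12)(7 13 8)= [0, 1, 2, 3, 4, 5, 10, 13, 7, 9, 12, 11, 6, 8]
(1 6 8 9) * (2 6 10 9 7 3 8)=(1 10 9)(2 6)(3 8 7)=[0, 10, 6, 8, 4, 5, 2, 3, 7, 1, 9]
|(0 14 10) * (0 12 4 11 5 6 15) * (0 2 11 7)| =30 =|(0 14 10 12 4 7)(2 11 5 6 15)|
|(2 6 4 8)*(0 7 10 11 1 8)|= 9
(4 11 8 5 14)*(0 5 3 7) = (0 5 14 4 11 8 3 7) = [5, 1, 2, 7, 11, 14, 6, 0, 3, 9, 10, 8, 12, 13, 4]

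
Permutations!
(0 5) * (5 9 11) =(0 9 11 5) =[9, 1, 2, 3, 4, 0, 6, 7, 8, 11, 10, 5]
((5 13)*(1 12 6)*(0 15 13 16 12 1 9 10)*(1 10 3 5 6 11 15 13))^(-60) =((0 13 6 9 3 5 16 12 11 15 1 10))^(-60) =(16)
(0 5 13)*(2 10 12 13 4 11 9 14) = (0 5 4 11 9 14 2 10 12 13) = [5, 1, 10, 3, 11, 4, 6, 7, 8, 14, 12, 9, 13, 0, 2]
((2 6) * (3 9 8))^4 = (3 9 8)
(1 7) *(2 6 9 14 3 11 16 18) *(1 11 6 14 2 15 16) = (1 7 11)(2 14 3 6 9)(15 16 18) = [0, 7, 14, 6, 4, 5, 9, 11, 8, 2, 10, 1, 12, 13, 3, 16, 18, 17, 15]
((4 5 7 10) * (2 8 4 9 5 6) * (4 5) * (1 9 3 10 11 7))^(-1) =((1 9 4 6 2 8 5)(3 10)(7 11))^(-1) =(1 5 8 2 6 4 9)(3 10)(7 11)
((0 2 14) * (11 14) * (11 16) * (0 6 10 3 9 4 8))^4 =((0 2 16 11 14 6 10 3 9 4 8))^4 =(0 14 9 2 6 4 16 10 8 11 3)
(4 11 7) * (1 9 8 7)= (1 9 8 7 4 11)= [0, 9, 2, 3, 11, 5, 6, 4, 7, 8, 10, 1]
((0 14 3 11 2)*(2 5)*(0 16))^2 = (0 3 5 16 14 11 2)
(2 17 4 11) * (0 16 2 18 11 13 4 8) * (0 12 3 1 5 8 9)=(0 16 2 17 9)(1 5 8 12 3)(4 13)(11 18)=[16, 5, 17, 1, 13, 8, 6, 7, 12, 0, 10, 18, 3, 4, 14, 15, 2, 9, 11]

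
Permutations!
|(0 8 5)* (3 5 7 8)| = |(0 3 5)(7 8)| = 6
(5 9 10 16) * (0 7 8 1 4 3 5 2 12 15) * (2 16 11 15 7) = (16)(0 2 12 7 8 1 4 3 5 9 10 11 15) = [2, 4, 12, 5, 3, 9, 6, 8, 1, 10, 11, 15, 7, 13, 14, 0, 16]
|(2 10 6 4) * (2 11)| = 5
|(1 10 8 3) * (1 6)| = 5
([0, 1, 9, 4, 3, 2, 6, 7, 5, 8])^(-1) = (2 5 8 9)(3 4)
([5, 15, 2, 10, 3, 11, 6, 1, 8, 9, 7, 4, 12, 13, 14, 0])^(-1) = (0 15 1 7 10 3 4 11 5)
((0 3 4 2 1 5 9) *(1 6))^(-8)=((0 3 4 2 6 1 5 9))^(-8)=(9)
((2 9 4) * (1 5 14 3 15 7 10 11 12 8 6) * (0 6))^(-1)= (0 8 12 11 10 7 15 3 14 5 1 6)(2 4 9)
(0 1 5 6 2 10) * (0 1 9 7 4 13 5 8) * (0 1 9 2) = (0 2 10 9 7 4 13 5 6)(1 8) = [2, 8, 10, 3, 13, 6, 0, 4, 1, 7, 9, 11, 12, 5]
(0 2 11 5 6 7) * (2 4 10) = [4, 1, 11, 3, 10, 6, 7, 0, 8, 9, 2, 5] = (0 4 10 2 11 5 6 7)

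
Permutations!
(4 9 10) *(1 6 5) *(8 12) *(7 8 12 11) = (12)(1 6 5)(4 9 10)(7 8 11) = [0, 6, 2, 3, 9, 1, 5, 8, 11, 10, 4, 7, 12]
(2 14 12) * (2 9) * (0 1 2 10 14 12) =(0 1 2 12 9 10 14) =[1, 2, 12, 3, 4, 5, 6, 7, 8, 10, 14, 11, 9, 13, 0]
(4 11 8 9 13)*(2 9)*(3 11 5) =(2 9 13 4 5 3 11 8) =[0, 1, 9, 11, 5, 3, 6, 7, 2, 13, 10, 8, 12, 4]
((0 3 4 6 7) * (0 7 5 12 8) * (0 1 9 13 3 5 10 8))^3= (1 3 10 9 4 8 13 6)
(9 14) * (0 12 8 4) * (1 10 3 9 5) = (0 12 8 4)(1 10 3 9 14 5) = [12, 10, 2, 9, 0, 1, 6, 7, 4, 14, 3, 11, 8, 13, 5]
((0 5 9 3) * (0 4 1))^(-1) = ((0 5 9 3 4 1))^(-1) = (0 1 4 3 9 5)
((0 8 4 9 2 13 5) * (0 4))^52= (2 5 9 13 4)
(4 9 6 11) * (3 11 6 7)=(3 11 4 9 7)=[0, 1, 2, 11, 9, 5, 6, 3, 8, 7, 10, 4]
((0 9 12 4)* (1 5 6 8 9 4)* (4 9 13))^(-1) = ((0 9 12 1 5 6 8 13 4))^(-1) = (0 4 13 8 6 5 1 12 9)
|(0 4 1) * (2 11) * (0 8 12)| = 10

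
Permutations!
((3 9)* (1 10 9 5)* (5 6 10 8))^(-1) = ((1 8 5)(3 6 10 9))^(-1) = (1 5 8)(3 9 10 6)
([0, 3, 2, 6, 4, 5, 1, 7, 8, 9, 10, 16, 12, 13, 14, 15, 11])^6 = (16)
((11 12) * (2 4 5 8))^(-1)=((2 4 5 8)(11 12))^(-1)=(2 8 5 4)(11 12)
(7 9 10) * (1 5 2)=(1 5 2)(7 9 10)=[0, 5, 1, 3, 4, 2, 6, 9, 8, 10, 7]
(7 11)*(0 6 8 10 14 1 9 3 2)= [6, 9, 0, 2, 4, 5, 8, 11, 10, 3, 14, 7, 12, 13, 1]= (0 6 8 10 14 1 9 3 2)(7 11)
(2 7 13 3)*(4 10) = (2 7 13 3)(4 10) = [0, 1, 7, 2, 10, 5, 6, 13, 8, 9, 4, 11, 12, 3]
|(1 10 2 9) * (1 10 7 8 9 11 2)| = 10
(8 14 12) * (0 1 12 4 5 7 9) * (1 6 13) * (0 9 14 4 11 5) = (0 6 13 1 12 8 4)(5 7 14 11) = [6, 12, 2, 3, 0, 7, 13, 14, 4, 9, 10, 5, 8, 1, 11]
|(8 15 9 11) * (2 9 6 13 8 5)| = 4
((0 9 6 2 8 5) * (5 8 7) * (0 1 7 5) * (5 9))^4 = ((0 5 1 7)(2 9 6))^4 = (2 9 6)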